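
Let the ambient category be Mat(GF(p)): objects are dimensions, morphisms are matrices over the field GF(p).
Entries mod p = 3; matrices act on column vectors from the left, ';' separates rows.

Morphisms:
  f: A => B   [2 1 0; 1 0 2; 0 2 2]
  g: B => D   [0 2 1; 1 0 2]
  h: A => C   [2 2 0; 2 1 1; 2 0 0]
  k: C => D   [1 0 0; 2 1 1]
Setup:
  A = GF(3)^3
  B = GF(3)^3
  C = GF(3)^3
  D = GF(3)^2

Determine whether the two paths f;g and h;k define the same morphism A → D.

Along f;g (path 1):
  e0=⟨1,0,0⟩ f=>⟨2,1,0⟩ g=>⟨2,2⟩
  e1=⟨0,1,0⟩ f=>⟨1,0,2⟩ g=>⟨2,2⟩
  e2=⟨0,0,1⟩ f=>⟨0,2,2⟩ g=>⟨0,1⟩
  result₁ = [2 2 0; 2 2 1]
Along h;k (path 2):
  e0=⟨1,0,0⟩ h=>⟨2,2,2⟩ k=>⟨2,2⟩
  e1=⟨0,1,0⟩ h=>⟨2,1,0⟩ k=>⟨2,2⟩
  e2=⟨0,0,1⟩ h=>⟨0,1,0⟩ k=>⟨0,1⟩
  result₂ = [2 2 0; 2 2 1]
Equal? YES — commutes

Answer: COMMUTES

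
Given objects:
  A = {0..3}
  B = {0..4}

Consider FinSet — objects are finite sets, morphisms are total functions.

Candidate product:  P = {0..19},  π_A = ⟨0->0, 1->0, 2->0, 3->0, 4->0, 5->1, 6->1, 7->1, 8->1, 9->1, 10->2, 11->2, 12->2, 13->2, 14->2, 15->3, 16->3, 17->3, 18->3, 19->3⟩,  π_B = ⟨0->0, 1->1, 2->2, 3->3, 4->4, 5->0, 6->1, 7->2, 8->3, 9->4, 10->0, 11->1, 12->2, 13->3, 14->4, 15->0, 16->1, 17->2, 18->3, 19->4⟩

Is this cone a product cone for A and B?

|A|·|B| = 4·5 = 20;  |P| = 20
Check the pairing map k ↦ (π_A(k), π_B(k)):
  0 -> (0,0)
  1 -> (0,1)
  2 -> (0,2)
  3 -> (0,3)
  4 -> (0,4)
  5 -> (1,0)
  6 -> (1,1)
  7 -> (1,2)
  8 -> (1,3)
  9 -> (1,4)
  10 -> (2,0)
  11 -> (2,1)
  12 -> (2,2)
  13 -> (2,3)
  14 -> (2,4)
  15 -> (3,0)
  16 -> (3,1)
  17 -> (3,2)
  18 -> (3,3)
  19 -> (3,4)
distinct pairs in image: 20 / 20 needed
  → bijection onto A×B; projections well-typed.

Answer: VALID PRODUCT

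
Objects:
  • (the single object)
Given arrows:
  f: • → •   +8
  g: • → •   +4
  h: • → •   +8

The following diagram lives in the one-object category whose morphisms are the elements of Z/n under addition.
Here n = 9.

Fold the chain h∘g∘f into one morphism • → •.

Answer: +2

Trace:
  0 +8≡8 +4≡3 +8≡2  (mod 9)
composite: +2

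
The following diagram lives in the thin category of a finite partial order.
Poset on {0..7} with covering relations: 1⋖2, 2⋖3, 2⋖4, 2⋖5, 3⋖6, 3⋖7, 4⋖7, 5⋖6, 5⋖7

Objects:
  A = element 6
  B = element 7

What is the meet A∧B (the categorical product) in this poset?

Answer: NO MEET EXISTS

Derivation:
Lower bounds of A=6 and B=7: {1,2,3,5}
  maximal lower bounds 3 and 5 are incomparable: neither 3<=5 nor 5<=3
→ no greatest lower bound exists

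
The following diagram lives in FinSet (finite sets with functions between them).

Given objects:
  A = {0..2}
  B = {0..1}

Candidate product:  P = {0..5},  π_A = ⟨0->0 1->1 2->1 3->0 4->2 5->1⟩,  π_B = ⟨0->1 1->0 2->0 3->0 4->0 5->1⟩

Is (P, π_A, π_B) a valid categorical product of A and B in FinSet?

|A|·|B| = 3·2 = 6;  |P| = 6
Check the pairing map k ↦ (π_A(k), π_B(k)):
  0 -> (0,1)
  1 -> (1,0)
  2 -> (1,0)  ✗ repeats pair of k=1
  3 -> (0,0)
  4 -> (2,0)
  5 -> (1,1)
distinct pairs in image: 5 / 6 needed
  → (1,0) hit at k=1 and k=2

Answer: NOT A VALID PRODUCT — duplicate pair at indices 2,1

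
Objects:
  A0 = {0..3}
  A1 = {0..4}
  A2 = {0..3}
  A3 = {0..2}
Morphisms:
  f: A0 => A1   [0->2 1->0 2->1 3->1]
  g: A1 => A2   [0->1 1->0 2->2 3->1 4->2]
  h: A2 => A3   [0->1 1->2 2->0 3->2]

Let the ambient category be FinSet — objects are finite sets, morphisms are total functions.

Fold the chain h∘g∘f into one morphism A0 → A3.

Answer: [0->0 1->2 2->1 3->1]

Work:
  0 f=>2 g=>2 h=>0
  1 f=>0 g=>1 h=>2
  2 f=>1 g=>0 h=>1
  3 f=>1 g=>0 h=>1
⟦path⟧: [0->0 1->2 2->1 3->1]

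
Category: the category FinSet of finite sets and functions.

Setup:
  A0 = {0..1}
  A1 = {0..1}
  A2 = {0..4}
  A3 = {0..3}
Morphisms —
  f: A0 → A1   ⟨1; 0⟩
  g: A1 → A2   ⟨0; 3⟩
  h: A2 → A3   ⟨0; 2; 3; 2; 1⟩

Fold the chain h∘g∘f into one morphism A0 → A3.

Answer: ⟨2; 0⟩

Trace:
  0 f→1 g→3 h→2
  1 f→0 g→0 h→0
⟦path⟧: ⟨2; 0⟩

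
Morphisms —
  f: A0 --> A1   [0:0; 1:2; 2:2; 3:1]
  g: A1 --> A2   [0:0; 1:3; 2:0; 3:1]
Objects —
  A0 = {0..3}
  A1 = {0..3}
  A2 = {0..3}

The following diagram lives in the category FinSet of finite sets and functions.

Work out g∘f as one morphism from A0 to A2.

Answer: [0:0; 1:0; 2:0; 3:3]

Derivation:
  0 f-->0 g-->0
  1 f-->2 g-->0
  2 f-->2 g-->0
  3 f-->1 g-->3
result: [0:0; 1:0; 2:0; 3:3]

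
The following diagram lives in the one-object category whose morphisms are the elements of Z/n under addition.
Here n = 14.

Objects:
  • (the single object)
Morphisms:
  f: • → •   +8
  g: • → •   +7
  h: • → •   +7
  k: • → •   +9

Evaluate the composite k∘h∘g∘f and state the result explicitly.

Answer: +3

Work:
  0 +8≡8 +7≡1 +7≡8 +9≡3  (mod 14)
composite: +3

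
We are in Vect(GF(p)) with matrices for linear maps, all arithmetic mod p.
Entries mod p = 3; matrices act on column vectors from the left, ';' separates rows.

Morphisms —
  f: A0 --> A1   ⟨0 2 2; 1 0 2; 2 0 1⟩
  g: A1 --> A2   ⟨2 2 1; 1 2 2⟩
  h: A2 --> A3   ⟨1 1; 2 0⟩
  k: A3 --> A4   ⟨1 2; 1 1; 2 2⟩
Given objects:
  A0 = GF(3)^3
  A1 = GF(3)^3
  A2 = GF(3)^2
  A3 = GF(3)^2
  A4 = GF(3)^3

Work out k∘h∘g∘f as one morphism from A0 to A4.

  e0=(1,0,0) f-->(0,1,2) g-->(1,0) h-->(1,2) k-->(2,0,0)
  e1=(0,1,0) f-->(2,0,0) g-->(1,2) h-->(0,2) k-->(1,2,1)
  e2=(0,0,1) f-->(2,2,1) g-->(0,2) h-->(2,0) k-->(2,2,1)
composite: ⟨2 1 2; 0 2 2; 0 1 1⟩

Answer: ⟨2 1 2; 0 2 2; 0 1 1⟩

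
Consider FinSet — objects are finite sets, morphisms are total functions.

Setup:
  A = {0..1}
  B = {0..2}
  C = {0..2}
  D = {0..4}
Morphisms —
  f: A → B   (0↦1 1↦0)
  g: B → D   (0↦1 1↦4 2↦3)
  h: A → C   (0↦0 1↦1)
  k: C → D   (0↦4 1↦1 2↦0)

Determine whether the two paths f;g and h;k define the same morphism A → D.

Path 1 = f;g:
  0 f→1 g→4
  1 f→0 g→1
  composite₁ = (0↦4 1↦1)
Path 2 = h;k:
  0 h→0 k→4
  1 h→1 k→1
  composite₂ = (0↦4 1↦1)
Equal? YES — commutes

Answer: COMMUTES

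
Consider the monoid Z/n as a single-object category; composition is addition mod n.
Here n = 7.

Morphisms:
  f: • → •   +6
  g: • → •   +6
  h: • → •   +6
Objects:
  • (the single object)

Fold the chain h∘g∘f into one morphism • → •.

  0 +6≡6 +6≡5 +6≡4  (mod 7)
result: +4

Answer: +4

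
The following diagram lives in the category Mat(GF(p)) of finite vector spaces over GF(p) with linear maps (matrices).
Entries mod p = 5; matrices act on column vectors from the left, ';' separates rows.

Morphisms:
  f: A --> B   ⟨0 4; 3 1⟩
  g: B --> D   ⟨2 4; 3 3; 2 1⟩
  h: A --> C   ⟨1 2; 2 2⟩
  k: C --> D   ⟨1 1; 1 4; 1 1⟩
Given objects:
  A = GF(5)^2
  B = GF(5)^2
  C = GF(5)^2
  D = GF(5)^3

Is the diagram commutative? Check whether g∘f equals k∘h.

1) trace f;g:
  e0=[1,0] f-->[0,3] g-->[2,4,3]
  e1=[0,1] f-->[4,1] g-->[2,0,4]
  composite₁ = ⟨2 2; 4 0; 3 4⟩
2) trace h;k:
  e0=[1,0] h-->[1,2] k-->[3,4,3]
  e1=[0,1] h-->[2,2] k-->[4,0,4]
  composite₂ = ⟨3 4; 4 0; 3 4⟩
Equal? NO — does not commute

Answer: DOES NOT COMMUTE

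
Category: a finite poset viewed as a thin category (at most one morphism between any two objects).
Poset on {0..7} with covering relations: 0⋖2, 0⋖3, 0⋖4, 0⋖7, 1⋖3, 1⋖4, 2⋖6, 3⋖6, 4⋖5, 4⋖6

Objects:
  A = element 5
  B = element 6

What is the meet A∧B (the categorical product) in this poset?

Answer: A∧B = 4

Derivation:
Common predecessors of 5,6: {0,1,4}
  0 ≤ 4
  1 ≤ 4
  4 ≤ 4
glb = 4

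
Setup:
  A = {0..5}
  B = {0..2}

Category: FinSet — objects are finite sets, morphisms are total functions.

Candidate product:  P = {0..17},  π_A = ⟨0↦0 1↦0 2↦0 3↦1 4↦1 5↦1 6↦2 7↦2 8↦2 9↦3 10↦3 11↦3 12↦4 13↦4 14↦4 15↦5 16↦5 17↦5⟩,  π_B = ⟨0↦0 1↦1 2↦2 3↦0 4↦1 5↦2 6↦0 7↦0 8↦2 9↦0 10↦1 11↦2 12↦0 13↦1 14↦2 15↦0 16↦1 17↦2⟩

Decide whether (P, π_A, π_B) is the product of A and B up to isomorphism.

Answer: NOT A VALID PRODUCT — duplicate pair at indices 6,7

Trace:
|A|·|B| = 6·3 = 18;  |P| = 18
Check the pairing map k ↦ (π_A(k), π_B(k)):
  0 ↦ (0,0)
  1 ↦ (0,1)
  2 ↦ (0,2)
  3 ↦ (1,0)
  4 ↦ (1,1)
  5 ↦ (1,2)
  6 ↦ (2,0)
  7 ↦ (2,0)  ✗ repeats pair of k=6
  8 ↦ (2,2)
  9 ↦ (3,0)
  10 ↦ (3,1)
  11 ↦ (3,2)
  12 ↦ (4,0)
  13 ↦ (4,1)
  14 ↦ (4,2)
  15 ↦ (5,0)
  16 ↦ (5,1)
  17 ↦ (5,2)
distinct pairs in image: 17 / 18 needed
  → (2,0) hit at k=6 and k=7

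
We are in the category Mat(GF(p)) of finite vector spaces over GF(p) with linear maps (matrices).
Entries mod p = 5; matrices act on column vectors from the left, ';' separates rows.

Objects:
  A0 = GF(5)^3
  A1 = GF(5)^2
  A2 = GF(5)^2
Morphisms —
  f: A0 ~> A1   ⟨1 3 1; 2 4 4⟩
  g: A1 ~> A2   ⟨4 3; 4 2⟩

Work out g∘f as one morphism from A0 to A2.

Answer: ⟨0 4 1; 3 0 2⟩

Trace:
  e0=⟨1,0,0⟩ f~>⟨1,2⟩ g~>⟨0,3⟩
  e1=⟨0,1,0⟩ f~>⟨3,4⟩ g~>⟨4,0⟩
  e2=⟨0,0,1⟩ f~>⟨1,4⟩ g~>⟨1,2⟩
result: ⟨0 4 1; 3 0 2⟩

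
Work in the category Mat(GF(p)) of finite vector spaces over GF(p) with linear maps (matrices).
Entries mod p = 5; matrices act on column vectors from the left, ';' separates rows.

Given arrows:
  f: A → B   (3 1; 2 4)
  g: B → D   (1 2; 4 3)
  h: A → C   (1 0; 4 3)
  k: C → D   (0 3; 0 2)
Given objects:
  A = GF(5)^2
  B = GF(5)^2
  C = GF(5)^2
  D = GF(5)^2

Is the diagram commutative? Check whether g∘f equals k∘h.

Along f;g (path 1):
  e0=⟨1,0⟩ f→⟨3,2⟩ g→⟨2,3⟩
  e1=⟨0,1⟩ f→⟨1,4⟩ g→⟨4,1⟩
  ⟦path⟧₁ = (2 4; 3 1)
Along h;k (path 2):
  e0=⟨1,0⟩ h→⟨1,4⟩ k→⟨2,3⟩
  e1=⟨0,1⟩ h→⟨0,3⟩ k→⟨4,1⟩
  ⟦path⟧₂ = (2 4; 3 1)
Equal? equal; square commutes

Answer: COMMUTES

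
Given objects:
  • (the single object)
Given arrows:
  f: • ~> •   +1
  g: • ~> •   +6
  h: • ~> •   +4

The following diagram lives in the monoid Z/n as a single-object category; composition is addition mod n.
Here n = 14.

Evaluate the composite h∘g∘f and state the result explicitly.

Answer: +11

Work:
  0 +1≡1 +6≡7 +4≡11  (mod 14)
result: +11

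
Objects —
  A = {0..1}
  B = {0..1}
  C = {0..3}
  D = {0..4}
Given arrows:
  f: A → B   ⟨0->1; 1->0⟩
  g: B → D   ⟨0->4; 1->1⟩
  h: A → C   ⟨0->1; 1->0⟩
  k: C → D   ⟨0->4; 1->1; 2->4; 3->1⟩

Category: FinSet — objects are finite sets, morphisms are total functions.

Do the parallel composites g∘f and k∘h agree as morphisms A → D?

Path 1 = f;g:
  0 f→1 g→1
  1 f→0 g→4
  ⟦path⟧₁ = ⟨0->1; 1->4⟩
Path 2 = h;k:
  0 h→1 k→1
  1 h→0 k→4
  ⟦path⟧₂ = ⟨0->1; 1->4⟩
Equal? equal; square commutes

Answer: COMMUTES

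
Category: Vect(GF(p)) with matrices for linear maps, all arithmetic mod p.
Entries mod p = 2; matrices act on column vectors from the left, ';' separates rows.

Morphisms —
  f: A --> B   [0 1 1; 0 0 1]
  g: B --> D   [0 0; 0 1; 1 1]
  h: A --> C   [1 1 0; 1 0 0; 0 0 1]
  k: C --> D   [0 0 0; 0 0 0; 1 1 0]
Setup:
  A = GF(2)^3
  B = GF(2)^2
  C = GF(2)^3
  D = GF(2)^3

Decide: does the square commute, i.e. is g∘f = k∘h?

Answer: DOES NOT COMMUTE

Trace:
Path 1 = f;g:
  e0=(1,0,0) f-->(0,0) g-->(0,0,0)
  e1=(0,1,0) f-->(1,0) g-->(0,0,1)
  e2=(0,0,1) f-->(1,1) g-->(0,1,0)
  composite₁ = [0 0 0; 0 0 1; 0 1 0]
Path 2 = h;k:
  e0=(1,0,0) h-->(1,1,0) k-->(0,0,0)
  e1=(0,1,0) h-->(1,0,0) k-->(0,0,1)
  e2=(0,0,1) h-->(0,0,1) k-->(0,0,0)
  composite₂ = [0 0 0; 0 0 0; 0 1 0]
Equal? NO — does not commute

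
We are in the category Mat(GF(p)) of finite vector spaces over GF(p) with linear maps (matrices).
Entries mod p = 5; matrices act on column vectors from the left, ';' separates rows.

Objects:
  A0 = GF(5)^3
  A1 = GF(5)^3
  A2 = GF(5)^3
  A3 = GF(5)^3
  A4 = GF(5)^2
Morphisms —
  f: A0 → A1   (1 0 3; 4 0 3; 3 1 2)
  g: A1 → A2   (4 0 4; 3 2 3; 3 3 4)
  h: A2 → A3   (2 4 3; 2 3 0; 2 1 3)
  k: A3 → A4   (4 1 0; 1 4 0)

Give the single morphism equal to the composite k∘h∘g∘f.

Answer: (4 0 1; 1 0 4)

Derivation:
  e0=⟨1,0,0⟩ f→⟨1,4,3⟩ g→⟨1,0,2⟩ h→⟨3,2,3⟩ k→⟨4,1⟩
  e1=⟨0,1,0⟩ f→⟨0,0,1⟩ g→⟨4,3,4⟩ h→⟨2,2,3⟩ k→⟨0,0⟩
  e2=⟨0,0,1⟩ f→⟨3,3,2⟩ g→⟨0,1,1⟩ h→⟨2,3,4⟩ k→⟨1,4⟩
result: (4 0 1; 1 0 4)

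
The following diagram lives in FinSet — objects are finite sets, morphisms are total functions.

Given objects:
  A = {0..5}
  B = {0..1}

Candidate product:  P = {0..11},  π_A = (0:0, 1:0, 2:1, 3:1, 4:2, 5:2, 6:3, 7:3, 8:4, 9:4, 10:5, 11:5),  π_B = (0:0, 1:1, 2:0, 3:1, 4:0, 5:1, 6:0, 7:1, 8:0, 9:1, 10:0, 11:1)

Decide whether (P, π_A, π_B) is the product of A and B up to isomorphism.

Answer: VALID PRODUCT

Trace:
|A|·|B| = 6·2 = 12;  |P| = 12
Check the pairing map k ↦ (π_A(k), π_B(k)):
  0 : (0,0)
  1 : (0,1)
  2 : (1,0)
  3 : (1,1)
  4 : (2,0)
  5 : (2,1)
  6 : (3,0)
  7 : (3,1)
  8 : (4,0)
  9 : (4,1)
  10 : (5,0)
  11 : (5,1)
distinct pairs in image: 12 / 12 needed
  → bijection onto A×B; projections well-typed.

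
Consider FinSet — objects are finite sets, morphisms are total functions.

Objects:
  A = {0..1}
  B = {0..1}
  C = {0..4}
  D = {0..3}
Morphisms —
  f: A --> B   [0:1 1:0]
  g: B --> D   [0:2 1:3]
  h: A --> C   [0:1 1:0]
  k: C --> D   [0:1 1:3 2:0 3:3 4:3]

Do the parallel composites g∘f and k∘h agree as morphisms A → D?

Answer: DOES NOT COMMUTE

Derivation:
Path 1 = f;g:
  0 f-->1 g-->3
  1 f-->0 g-->2
  ⟦path⟧₁ = [0:3 1:2]
Path 2 = h;k:
  0 h-->1 k-->3
  1 h-->0 k-->1
  ⟦path⟧₂ = [0:3 1:1]
Equal? differ; not commutative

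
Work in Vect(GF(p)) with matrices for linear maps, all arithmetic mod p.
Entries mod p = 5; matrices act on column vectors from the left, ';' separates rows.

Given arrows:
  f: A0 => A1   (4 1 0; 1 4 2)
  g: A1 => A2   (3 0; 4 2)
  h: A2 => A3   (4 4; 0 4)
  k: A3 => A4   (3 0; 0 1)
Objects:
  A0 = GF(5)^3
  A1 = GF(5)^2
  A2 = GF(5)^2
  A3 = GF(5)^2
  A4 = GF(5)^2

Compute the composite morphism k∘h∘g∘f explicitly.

  e0=⟨1,0,0⟩ f=>⟨4,1⟩ g=>⟨2,3⟩ h=>⟨0,2⟩ k=>⟨0,2⟩
  e1=⟨0,1,0⟩ f=>⟨1,4⟩ g=>⟨3,2⟩ h=>⟨0,3⟩ k=>⟨0,3⟩
  e2=⟨0,0,1⟩ f=>⟨0,2⟩ g=>⟨0,4⟩ h=>⟨1,1⟩ k=>⟨3,1⟩
⟦path⟧: (0 0 3; 2 3 1)

Answer: (0 0 3; 2 3 1)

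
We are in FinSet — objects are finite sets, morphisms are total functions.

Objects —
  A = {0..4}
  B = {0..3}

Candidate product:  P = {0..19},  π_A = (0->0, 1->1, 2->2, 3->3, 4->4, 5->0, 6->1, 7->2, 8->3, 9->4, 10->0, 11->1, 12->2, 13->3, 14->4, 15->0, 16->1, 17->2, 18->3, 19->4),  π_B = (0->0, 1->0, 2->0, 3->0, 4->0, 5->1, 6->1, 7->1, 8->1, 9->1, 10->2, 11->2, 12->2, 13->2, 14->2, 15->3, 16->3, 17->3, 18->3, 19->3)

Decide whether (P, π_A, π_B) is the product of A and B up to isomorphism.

|A|·|B| = 5·4 = 20;  |P| = 20
Check the pairing map k ↦ (π_A(k), π_B(k)):
  0 -> (0,0)
  1 -> (1,0)
  2 -> (2,0)
  3 -> (3,0)
  4 -> (4,0)
  5 -> (0,1)
  6 -> (1,1)
  7 -> (2,1)
  8 -> (3,1)
  9 -> (4,1)
  10 -> (0,2)
  11 -> (1,2)
  12 -> (2,2)
  13 -> (3,2)
  14 -> (4,2)
  15 -> (0,3)
  16 -> (1,3)
  17 -> (2,3)
  18 -> (3,3)
  19 -> (4,3)
distinct pairs in image: 20 / 20 needed
  → bijection onto A×B; projections well-typed.

Answer: VALID PRODUCT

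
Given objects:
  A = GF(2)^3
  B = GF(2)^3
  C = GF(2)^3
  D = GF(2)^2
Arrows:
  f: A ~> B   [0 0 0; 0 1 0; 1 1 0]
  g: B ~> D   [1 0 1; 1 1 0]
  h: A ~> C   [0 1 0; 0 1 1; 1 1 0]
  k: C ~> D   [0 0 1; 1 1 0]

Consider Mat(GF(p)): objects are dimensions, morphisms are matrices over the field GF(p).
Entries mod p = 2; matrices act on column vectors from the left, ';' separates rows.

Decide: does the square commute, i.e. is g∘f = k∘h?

1) trace f;g:
  e0=(1,0,0) f~>(0,0,1) g~>(1,0)
  e1=(0,1,0) f~>(0,1,1) g~>(1,1)
  e2=(0,0,1) f~>(0,0,0) g~>(0,0)
  result₁ = [1 1 0; 0 1 0]
2) trace h;k:
  e0=(1,0,0) h~>(0,0,1) k~>(1,0)
  e1=(0,1,0) h~>(1,1,1) k~>(1,0)
  e2=(0,0,1) h~>(0,1,0) k~>(0,1)
  result₂ = [1 1 0; 0 0 1]
Equal? differ; not commutative

Answer: DOES NOT COMMUTE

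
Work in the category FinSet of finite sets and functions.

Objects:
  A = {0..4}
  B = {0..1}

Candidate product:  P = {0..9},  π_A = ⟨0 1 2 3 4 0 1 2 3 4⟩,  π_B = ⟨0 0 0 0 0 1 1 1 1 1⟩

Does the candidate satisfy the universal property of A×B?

Answer: VALID PRODUCT

Work:
|A|·|B| = 5·2 = 10;  |P| = 10
Check the pairing map k ↦ (π_A(k), π_B(k)):
  0 : (0,0)
  1 : (1,0)
  2 : (2,0)
  3 : (3,0)
  4 : (4,0)
  5 : (0,1)
  6 : (1,1)
  7 : (2,1)
  8 : (3,1)
  9 : (4,1)
distinct pairs in image: 10 / 10 needed
  → bijection onto A×B; projections well-typed.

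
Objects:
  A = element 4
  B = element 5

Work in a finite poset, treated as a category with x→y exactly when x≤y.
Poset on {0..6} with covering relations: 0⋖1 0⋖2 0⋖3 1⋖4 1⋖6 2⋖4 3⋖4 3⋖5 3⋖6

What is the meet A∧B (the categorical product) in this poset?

Answer: A∧B = 3

Trace:
Lower bounds of A=4 and B=5: {0,3}
  0 <= 3
  3 <= 3
glb = 3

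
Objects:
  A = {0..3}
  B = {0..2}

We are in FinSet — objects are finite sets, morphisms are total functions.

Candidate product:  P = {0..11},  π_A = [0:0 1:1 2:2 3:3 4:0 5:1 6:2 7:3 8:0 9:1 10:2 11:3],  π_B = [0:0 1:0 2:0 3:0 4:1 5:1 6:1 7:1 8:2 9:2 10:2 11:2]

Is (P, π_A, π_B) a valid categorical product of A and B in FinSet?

|A|·|B| = 4·3 = 12;  |P| = 12
Check the pairing map k ↦ (π_A(k), π_B(k)):
  0 : (0,0)
  1 : (1,0)
  2 : (2,0)
  3 : (3,0)
  4 : (0,1)
  5 : (1,1)
  6 : (2,1)
  7 : (3,1)
  8 : (0,2)
  9 : (1,2)
  10 : (2,2)
  11 : (3,2)
distinct pairs in image: 12 / 12 needed
  → bijection onto A×B; projections well-typed.

Answer: VALID PRODUCT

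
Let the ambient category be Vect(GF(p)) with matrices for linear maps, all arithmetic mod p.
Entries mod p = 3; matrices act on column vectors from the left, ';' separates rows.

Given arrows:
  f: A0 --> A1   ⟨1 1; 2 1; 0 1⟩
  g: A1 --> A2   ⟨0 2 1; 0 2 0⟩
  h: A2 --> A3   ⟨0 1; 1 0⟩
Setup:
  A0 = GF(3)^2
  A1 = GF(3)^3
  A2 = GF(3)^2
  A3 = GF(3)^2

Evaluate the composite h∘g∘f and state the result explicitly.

Answer: ⟨1 2; 1 0⟩

Trace:
  e0=⟨1,0⟩ f-->⟨1,2,0⟩ g-->⟨1,1⟩ h-->⟨1,1⟩
  e1=⟨0,1⟩ f-->⟨1,1,1⟩ g-->⟨0,2⟩ h-->⟨2,0⟩
⟦path⟧: ⟨1 2; 1 0⟩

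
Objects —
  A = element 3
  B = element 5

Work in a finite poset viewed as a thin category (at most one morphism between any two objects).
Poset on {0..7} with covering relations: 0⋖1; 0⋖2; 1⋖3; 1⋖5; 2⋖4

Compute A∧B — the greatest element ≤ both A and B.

{x : x<=A ∧ x<=B} = {0,1}  (A=3, B=5)
  0 <= 1
  1 <= 1
glb = 1

Answer: A∧B = 1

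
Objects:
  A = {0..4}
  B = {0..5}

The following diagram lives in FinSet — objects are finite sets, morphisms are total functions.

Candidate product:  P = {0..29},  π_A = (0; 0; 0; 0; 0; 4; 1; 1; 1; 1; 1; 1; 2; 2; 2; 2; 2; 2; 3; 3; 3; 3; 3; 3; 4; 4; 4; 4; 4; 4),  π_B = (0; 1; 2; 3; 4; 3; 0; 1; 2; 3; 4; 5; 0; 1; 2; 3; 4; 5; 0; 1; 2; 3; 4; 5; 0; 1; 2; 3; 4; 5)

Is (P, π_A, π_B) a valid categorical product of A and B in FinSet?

Answer: NOT A VALID PRODUCT — duplicate pair at indices 27,5

Derivation:
|A|·|B| = 5·6 = 30;  |P| = 30
Check the pairing map k ↦ (π_A(k), π_B(k)):
  0 ↦ (0,0)
  1 ↦ (0,1)
  2 ↦ (0,2)
  3 ↦ (0,3)
  4 ↦ (0,4)
  5 ↦ (4,3)
  6 ↦ (1,0)
  7 ↦ (1,1)
  8 ↦ (1,2)
  9 ↦ (1,3)
  10 ↦ (1,4)
  11 ↦ (1,5)
  12 ↦ (2,0)
  13 ↦ (2,1)
  14 ↦ (2,2)
  15 ↦ (2,3)
  16 ↦ (2,4)
  17 ↦ (2,5)
  18 ↦ (3,0)
  19 ↦ (3,1)
  20 ↦ (3,2)
  21 ↦ (3,3)
  22 ↦ (3,4)
  23 ↦ (3,5)
  24 ↦ (4,0)
  25 ↦ (4,1)
  26 ↦ (4,2)
  27 ↦ (4,3)  ✗ repeats pair of k=5
  28 ↦ (4,4)
  29 ↦ (4,5)
distinct pairs in image: 29 / 30 needed
  → (4,3) hit at k=5 and k=27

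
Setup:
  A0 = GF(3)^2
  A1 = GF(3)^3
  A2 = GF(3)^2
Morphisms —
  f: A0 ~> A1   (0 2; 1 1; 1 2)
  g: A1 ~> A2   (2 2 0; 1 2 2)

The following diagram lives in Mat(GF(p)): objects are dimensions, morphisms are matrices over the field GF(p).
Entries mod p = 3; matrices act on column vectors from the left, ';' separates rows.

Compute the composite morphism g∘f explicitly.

Answer: (2 0; 1 2)

Derivation:
  e0=⟨1,0⟩ f~>⟨0,1,1⟩ g~>⟨2,1⟩
  e1=⟨0,1⟩ f~>⟨2,1,2⟩ g~>⟨0,2⟩
result: (2 0; 1 2)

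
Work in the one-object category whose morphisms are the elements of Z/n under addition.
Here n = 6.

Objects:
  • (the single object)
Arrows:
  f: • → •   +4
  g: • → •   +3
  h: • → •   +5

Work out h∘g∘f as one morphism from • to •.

  0 +4≡4 +3≡1 +5≡0  (mod 6)
⟦path⟧: +0

Answer: +0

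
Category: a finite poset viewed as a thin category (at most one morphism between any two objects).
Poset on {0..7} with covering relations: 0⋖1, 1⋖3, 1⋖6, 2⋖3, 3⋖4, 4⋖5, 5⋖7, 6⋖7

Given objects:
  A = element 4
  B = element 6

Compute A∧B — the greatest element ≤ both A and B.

Lower bounds of A=4 and B=6: {0,1}
  0 ⊑ 1
  1 ⊑ 1
glb = 1

Answer: A∧B = 1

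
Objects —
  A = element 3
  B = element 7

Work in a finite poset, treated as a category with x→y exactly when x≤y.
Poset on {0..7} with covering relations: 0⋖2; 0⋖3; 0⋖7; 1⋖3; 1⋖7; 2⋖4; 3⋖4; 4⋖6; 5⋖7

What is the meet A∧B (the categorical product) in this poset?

Common predecessors of 3,7: {0,1}
  maximal lower bounds 0 and 1 are incomparable: neither 0⊑1 nor 1⊑0
→ no greatest lower bound exists

Answer: NO MEET EXISTS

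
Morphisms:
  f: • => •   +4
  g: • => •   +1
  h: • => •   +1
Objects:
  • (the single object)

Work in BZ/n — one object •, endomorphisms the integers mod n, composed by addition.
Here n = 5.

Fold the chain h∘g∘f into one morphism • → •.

Answer: +1

Trace:
  0 +4≡4 +1≡0 +1≡1  (mod 5)
⟦path⟧: +1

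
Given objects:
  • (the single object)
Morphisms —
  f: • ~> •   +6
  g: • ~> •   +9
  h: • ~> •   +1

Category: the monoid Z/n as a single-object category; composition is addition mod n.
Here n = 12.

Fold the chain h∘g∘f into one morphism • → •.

  0 +6≡6 +9≡3 +1≡4  (mod 12)
⟦path⟧: +4

Answer: +4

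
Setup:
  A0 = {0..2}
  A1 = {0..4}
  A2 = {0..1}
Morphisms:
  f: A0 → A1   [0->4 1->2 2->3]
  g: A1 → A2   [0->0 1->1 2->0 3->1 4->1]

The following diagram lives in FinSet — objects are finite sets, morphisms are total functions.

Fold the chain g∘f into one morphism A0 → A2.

  0 f→4 g→1
  1 f→2 g→0
  2 f→3 g→1
⟦path⟧: [0->1 1->0 2->1]

Answer: [0->1 1->0 2->1]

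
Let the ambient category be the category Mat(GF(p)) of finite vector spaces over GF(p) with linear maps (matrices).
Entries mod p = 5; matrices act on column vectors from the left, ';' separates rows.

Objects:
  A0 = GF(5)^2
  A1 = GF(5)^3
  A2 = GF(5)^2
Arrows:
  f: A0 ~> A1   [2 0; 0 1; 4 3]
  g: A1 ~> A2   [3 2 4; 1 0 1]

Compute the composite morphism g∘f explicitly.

Answer: [2 4; 1 3]

Work:
  e0=⟨1,0⟩ f~>⟨2,0,4⟩ g~>⟨2,1⟩
  e1=⟨0,1⟩ f~>⟨0,1,3⟩ g~>⟨4,3⟩
composite: [2 4; 1 3]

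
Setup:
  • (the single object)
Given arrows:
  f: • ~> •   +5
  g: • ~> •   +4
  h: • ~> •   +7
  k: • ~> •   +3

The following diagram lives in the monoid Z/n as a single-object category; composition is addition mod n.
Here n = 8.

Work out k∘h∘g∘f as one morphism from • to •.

Answer: +3

Derivation:
  0 +5≡5 +4≡1 +7≡0 +3≡3  (mod 8)
⟦path⟧: +3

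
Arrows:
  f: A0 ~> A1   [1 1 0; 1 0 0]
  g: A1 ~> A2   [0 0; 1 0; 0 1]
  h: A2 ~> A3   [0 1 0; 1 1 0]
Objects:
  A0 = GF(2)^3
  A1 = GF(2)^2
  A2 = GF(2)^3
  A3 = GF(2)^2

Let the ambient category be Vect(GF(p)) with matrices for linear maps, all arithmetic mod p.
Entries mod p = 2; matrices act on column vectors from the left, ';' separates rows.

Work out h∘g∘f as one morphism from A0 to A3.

  e0=(1,0,0) f~>(1,1) g~>(0,1,1) h~>(1,1)
  e1=(0,1,0) f~>(1,0) g~>(0,1,0) h~>(1,1)
  e2=(0,0,1) f~>(0,0) g~>(0,0,0) h~>(0,0)
⟦path⟧: [1 1 0; 1 1 0]

Answer: [1 1 0; 1 1 0]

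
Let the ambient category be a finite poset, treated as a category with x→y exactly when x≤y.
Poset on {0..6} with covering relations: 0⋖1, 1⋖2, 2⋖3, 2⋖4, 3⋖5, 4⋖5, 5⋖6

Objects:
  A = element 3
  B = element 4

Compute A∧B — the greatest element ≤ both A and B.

{x : x⊑A ∧ x⊑B} = {0,1,2}  (A=3, B=4)
  0 ⊑ 2
  1 ⊑ 2
  2 ⊑ 2
glb = 2

Answer: A∧B = 2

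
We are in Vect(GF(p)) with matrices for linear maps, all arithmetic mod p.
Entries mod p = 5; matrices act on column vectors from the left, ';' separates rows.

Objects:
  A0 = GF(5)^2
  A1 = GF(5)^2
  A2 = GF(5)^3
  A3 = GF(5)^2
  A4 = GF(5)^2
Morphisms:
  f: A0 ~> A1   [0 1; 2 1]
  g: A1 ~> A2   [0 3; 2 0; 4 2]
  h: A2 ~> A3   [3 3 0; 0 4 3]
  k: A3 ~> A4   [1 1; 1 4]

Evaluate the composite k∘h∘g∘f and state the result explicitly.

  e0=[1,0] f~>[0,2] g~>[1,0,4] h~>[3,2] k~>[0,1]
  e1=[0,1] f~>[1,1] g~>[3,2,1] h~>[0,1] k~>[1,4]
result: [0 1; 1 4]

Answer: [0 1; 1 4]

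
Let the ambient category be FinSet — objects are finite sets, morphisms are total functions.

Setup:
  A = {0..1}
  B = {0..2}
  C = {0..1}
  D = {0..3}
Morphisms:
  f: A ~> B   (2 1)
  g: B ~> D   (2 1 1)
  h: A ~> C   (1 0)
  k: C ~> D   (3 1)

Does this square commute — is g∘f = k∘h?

Answer: DOES NOT COMMUTE

Trace:
Along f;g (path 1):
  0 f~>2 g~>1
  1 f~>1 g~>1
  ⟦path⟧₁ = (1 1)
Along h;k (path 2):
  0 h~>1 k~>1
  1 h~>0 k~>3
  ⟦path⟧₂ = (1 3)
Equal? NO — does not commute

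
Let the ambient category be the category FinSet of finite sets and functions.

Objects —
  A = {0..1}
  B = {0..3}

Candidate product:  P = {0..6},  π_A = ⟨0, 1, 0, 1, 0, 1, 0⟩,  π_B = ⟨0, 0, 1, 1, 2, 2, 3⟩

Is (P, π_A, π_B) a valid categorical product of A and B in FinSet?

|A|·|B| = 2·4 = 8;  |P| = 7
  → cardinalities differ; no bijection possible.

Answer: NOT A VALID PRODUCT — |P|=7 ≠ |A|·|B|=8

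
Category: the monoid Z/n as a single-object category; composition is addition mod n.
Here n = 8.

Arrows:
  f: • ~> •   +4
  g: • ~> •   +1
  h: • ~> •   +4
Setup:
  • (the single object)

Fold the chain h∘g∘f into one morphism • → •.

  0 +4≡4 +1≡5 +4≡1  (mod 8)
result: +1

Answer: +1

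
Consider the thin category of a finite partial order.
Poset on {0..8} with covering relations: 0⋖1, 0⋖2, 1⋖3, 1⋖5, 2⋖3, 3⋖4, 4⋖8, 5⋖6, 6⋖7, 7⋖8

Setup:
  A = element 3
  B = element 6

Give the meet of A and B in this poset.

Answer: A∧B = 1

Trace:
Lower bounds of A=3 and B=6: {0,1}
  0 <= 1
  1 <= 1
glb = 1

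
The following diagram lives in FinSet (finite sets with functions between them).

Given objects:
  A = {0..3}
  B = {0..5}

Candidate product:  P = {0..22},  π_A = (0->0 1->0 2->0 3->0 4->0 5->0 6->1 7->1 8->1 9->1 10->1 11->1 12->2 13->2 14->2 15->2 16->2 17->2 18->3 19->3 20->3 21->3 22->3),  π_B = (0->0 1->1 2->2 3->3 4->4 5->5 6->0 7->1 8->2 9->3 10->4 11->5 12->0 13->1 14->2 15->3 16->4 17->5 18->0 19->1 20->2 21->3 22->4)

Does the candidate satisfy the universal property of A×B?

|A|·|B| = 4·6 = 24;  |P| = 23
  → cardinalities differ; no bijection possible.

Answer: NOT A VALID PRODUCT — |P|=23 ≠ |A|·|B|=24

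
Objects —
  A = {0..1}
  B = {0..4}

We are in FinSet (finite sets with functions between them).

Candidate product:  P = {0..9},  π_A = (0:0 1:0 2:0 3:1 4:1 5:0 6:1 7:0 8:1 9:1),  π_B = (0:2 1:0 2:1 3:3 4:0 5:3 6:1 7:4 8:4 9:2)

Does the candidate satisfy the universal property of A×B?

|A|·|B| = 2·5 = 10;  |P| = 10
Check the pairing map k ↦ (π_A(k), π_B(k)):
  0 : (0,2)
  1 : (0,0)
  2 : (0,1)
  3 : (1,3)
  4 : (1,0)
  5 : (0,3)
  6 : (1,1)
  7 : (0,4)
  8 : (1,4)
  9 : (1,2)
distinct pairs in image: 10 / 10 needed
  → bijection onto A×B; projections well-typed.

Answer: VALID PRODUCT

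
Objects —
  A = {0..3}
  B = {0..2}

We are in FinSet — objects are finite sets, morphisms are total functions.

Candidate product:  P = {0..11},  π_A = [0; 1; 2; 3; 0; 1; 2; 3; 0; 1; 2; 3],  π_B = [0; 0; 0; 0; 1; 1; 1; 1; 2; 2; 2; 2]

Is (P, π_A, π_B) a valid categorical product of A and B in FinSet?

Answer: VALID PRODUCT

Trace:
|A|·|B| = 4·3 = 12;  |P| = 12
Check the pairing map k ↦ (π_A(k), π_B(k)):
  0 : (0,0)
  1 : (1,0)
  2 : (2,0)
  3 : (3,0)
  4 : (0,1)
  5 : (1,1)
  6 : (2,1)
  7 : (3,1)
  8 : (0,2)
  9 : (1,2)
  10 : (2,2)
  11 : (3,2)
distinct pairs in image: 12 / 12 needed
  → bijection onto A×B; projections well-typed.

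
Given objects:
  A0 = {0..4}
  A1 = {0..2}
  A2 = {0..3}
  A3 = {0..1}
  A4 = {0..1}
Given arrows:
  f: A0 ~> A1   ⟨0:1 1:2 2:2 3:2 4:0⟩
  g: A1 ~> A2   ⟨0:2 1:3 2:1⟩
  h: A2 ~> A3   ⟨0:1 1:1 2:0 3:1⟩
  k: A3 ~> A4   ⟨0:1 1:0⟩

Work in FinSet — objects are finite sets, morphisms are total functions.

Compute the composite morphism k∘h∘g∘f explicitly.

Answer: ⟨0:0 1:0 2:0 3:0 4:1⟩

Work:
  0 f~>1 g~>3 h~>1 k~>0
  1 f~>2 g~>1 h~>1 k~>0
  2 f~>2 g~>1 h~>1 k~>0
  3 f~>2 g~>1 h~>1 k~>0
  4 f~>0 g~>2 h~>0 k~>1
result: ⟨0:0 1:0 2:0 3:0 4:1⟩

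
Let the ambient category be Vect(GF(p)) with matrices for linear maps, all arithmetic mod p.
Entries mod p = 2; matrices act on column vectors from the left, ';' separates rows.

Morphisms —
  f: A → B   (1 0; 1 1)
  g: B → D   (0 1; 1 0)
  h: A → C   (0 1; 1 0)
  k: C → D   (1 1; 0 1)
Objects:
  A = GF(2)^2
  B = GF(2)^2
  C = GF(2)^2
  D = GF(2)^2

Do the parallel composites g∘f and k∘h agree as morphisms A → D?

Path 1 = f;g:
  e0=⟨1,0⟩ f→⟨1,1⟩ g→⟨1,1⟩
  e1=⟨0,1⟩ f→⟨0,1⟩ g→⟨1,0⟩
  ⟦path⟧₁ = (1 1; 1 0)
Path 2 = h;k:
  e0=⟨1,0⟩ h→⟨0,1⟩ k→⟨1,1⟩
  e1=⟨0,1⟩ h→⟨1,0⟩ k→⟨1,0⟩
  ⟦path⟧₂ = (1 1; 1 0)
Equal? equal; square commutes

Answer: COMMUTES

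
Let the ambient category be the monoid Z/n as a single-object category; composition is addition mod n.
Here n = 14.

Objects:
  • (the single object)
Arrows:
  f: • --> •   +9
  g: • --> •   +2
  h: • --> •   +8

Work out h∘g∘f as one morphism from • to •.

  0 +9≡9 +2≡11 +8≡5  (mod 14)
⟦path⟧: +5

Answer: +5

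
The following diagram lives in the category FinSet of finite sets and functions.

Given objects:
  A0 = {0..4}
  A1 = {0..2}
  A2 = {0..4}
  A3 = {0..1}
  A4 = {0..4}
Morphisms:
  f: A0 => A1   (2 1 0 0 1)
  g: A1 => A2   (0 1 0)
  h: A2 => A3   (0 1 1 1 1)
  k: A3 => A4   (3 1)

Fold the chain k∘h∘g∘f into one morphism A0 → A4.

Answer: (3 1 3 3 1)

Derivation:
  0 f=>2 g=>0 h=>0 k=>3
  1 f=>1 g=>1 h=>1 k=>1
  2 f=>0 g=>0 h=>0 k=>3
  3 f=>0 g=>0 h=>0 k=>3
  4 f=>1 g=>1 h=>1 k=>1
result: (3 1 3 3 1)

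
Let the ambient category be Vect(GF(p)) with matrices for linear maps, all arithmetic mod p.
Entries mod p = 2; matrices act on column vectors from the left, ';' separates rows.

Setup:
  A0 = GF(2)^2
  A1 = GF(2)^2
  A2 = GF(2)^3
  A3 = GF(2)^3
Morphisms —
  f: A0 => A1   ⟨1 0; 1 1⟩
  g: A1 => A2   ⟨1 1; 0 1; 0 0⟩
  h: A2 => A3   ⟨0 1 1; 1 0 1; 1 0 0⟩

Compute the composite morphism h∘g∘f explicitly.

Answer: ⟨1 1; 0 1; 0 1⟩

Trace:
  e0=(1,0) f=>(1,1) g=>(0,1,0) h=>(1,0,0)
  e1=(0,1) f=>(0,1) g=>(1,1,0) h=>(1,1,1)
result: ⟨1 1; 0 1; 0 1⟩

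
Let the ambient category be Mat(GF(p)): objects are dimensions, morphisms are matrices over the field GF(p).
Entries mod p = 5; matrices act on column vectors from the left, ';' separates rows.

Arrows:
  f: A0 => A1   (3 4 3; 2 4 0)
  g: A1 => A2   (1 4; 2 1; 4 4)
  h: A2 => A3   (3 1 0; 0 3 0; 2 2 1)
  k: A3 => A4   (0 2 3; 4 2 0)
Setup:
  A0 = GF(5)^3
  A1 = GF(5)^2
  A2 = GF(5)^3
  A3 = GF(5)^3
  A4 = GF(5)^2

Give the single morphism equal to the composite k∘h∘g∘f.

  e0=(1,0,0) f=>(3,2) g=>(1,3,0) h=>(1,4,3) k=>(2,2)
  e1=(0,1,0) f=>(4,4) g=>(0,2,2) h=>(2,1,1) k=>(0,0)
  e2=(0,0,1) f=>(3,0) g=>(3,1,2) h=>(0,3,0) k=>(1,1)
composite: (2 0 1; 2 0 1)

Answer: (2 0 1; 2 0 1)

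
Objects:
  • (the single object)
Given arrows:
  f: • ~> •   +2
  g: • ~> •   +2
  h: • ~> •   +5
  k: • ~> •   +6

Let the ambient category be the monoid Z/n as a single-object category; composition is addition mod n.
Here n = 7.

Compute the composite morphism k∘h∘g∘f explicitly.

  0 +2≡2 +2≡4 +5≡2 +6≡1  (mod 7)
result: +1

Answer: +1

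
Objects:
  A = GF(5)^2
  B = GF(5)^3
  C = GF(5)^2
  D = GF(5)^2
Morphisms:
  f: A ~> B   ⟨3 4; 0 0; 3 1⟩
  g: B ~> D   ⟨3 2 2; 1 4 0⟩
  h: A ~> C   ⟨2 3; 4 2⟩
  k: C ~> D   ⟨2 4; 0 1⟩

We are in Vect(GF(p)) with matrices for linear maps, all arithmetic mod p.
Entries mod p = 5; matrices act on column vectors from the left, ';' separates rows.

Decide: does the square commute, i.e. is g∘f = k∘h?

Path 1 = f;g:
  e0=[1,0] f~>[3,0,3] g~>[0,3]
  e1=[0,1] f~>[4,0,1] g~>[4,4]
  composite₁ = ⟨0 4; 3 4⟩
Path 2 = h;k:
  e0=[1,0] h~>[2,4] k~>[0,4]
  e1=[0,1] h~>[3,2] k~>[4,2]
  composite₂ = ⟨0 4; 4 2⟩
Equal? differ; not commutative

Answer: DOES NOT COMMUTE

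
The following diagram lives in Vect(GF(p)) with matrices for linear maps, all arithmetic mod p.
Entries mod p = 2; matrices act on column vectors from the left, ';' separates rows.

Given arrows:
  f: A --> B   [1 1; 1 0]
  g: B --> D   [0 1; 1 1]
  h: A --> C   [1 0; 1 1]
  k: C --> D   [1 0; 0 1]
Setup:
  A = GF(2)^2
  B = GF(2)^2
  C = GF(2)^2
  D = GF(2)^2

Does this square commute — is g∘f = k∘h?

Answer: DOES NOT COMMUTE

Trace:
Along f;g (path 1):
  e0=⟨1,0⟩ f-->⟨1,1⟩ g-->⟨1,0⟩
  e1=⟨0,1⟩ f-->⟨1,0⟩ g-->⟨0,1⟩
  result₁ = [1 0; 0 1]
Along h;k (path 2):
  e0=⟨1,0⟩ h-->⟨1,1⟩ k-->⟨1,1⟩
  e1=⟨0,1⟩ h-->⟨0,1⟩ k-->⟨0,1⟩
  result₂ = [1 0; 1 1]
Equal? NO — does not commute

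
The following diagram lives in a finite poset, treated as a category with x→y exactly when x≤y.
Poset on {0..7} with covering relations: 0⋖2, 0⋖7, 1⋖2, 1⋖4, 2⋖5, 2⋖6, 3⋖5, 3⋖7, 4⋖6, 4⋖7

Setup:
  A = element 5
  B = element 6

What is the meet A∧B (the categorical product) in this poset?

Answer: A∧B = 2

Work:
Lower bounds of A=5 and B=6: {0,1,2}
  0 ≤ 2
  1 ≤ 2
  2 ≤ 2
glb = 2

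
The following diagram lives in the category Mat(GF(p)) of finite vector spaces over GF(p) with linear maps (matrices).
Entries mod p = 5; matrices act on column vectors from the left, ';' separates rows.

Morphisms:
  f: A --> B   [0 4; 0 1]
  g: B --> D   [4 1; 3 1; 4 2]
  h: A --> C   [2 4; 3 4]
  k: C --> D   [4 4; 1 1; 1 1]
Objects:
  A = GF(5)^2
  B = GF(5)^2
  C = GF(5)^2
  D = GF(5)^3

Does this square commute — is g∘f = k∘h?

Answer: COMMUTES

Work:
Along f;g (path 1):
  e0=[1,0] f-->[0,0] g-->[0,0,0]
  e1=[0,1] f-->[4,1] g-->[2,3,3]
  composite₁ = [0 2; 0 3; 0 3]
Along h;k (path 2):
  e0=[1,0] h-->[2,3] k-->[0,0,0]
  e1=[0,1] h-->[4,4] k-->[2,3,3]
  composite₂ = [0 2; 0 3; 0 3]
Equal? YES — commutes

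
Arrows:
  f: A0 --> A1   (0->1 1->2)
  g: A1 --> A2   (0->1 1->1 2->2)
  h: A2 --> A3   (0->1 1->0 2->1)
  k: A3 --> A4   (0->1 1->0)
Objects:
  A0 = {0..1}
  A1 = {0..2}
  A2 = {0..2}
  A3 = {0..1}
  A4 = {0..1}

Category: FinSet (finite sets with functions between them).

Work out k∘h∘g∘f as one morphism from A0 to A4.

Answer: (0->1 1->0)

Trace:
  0 f-->1 g-->1 h-->0 k-->1
  1 f-->2 g-->2 h-->1 k-->0
result: (0->1 1->0)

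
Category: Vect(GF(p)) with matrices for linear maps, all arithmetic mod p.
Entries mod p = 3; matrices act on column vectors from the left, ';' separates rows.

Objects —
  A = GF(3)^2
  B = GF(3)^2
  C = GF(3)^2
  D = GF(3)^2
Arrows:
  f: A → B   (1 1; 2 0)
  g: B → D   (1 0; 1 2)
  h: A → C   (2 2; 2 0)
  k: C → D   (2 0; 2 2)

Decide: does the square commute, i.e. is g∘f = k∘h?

Answer: COMMUTES

Trace:
1) trace f;g:
  e0=⟨1,0⟩ f→⟨1,2⟩ g→⟨1,2⟩
  e1=⟨0,1⟩ f→⟨1,0⟩ g→⟨1,1⟩
  composite₁ = (1 1; 2 1)
2) trace h;k:
  e0=⟨1,0⟩ h→⟨2,2⟩ k→⟨1,2⟩
  e1=⟨0,1⟩ h→⟨2,0⟩ k→⟨1,1⟩
  composite₂ = (1 1; 2 1)
Equal? same morphism ✓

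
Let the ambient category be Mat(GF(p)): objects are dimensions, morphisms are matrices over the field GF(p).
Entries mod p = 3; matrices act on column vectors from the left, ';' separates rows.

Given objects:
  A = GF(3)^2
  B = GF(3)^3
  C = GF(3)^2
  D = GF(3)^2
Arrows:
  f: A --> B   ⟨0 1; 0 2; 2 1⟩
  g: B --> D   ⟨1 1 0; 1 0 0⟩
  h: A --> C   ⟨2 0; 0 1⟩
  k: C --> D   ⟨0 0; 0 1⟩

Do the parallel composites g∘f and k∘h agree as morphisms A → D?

Answer: COMMUTES

Work:
Along f;g (path 1):
  e0=[1,0] f-->[0,0,2] g-->[0,0]
  e1=[0,1] f-->[1,2,1] g-->[0,1]
  result₁ = ⟨0 0; 0 1⟩
Along h;k (path 2):
  e0=[1,0] h-->[2,0] k-->[0,0]
  e1=[0,1] h-->[0,1] k-->[0,1]
  result₂ = ⟨0 0; 0 1⟩
Equal? YES — commutes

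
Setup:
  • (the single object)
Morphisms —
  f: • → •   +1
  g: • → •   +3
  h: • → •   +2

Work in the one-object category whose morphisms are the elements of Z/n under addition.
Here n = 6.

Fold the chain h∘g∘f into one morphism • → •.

Answer: +0

Trace:
  0 +1≡1 +3≡4 +2≡0  (mod 6)
⟦path⟧: +0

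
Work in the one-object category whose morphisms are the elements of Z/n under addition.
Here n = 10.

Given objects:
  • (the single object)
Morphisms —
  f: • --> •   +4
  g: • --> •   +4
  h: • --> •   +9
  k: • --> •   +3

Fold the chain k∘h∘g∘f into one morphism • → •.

Answer: +0

Trace:
  0 +4≡4 +4≡8 +9≡7 +3≡0  (mod 10)
⟦path⟧: +0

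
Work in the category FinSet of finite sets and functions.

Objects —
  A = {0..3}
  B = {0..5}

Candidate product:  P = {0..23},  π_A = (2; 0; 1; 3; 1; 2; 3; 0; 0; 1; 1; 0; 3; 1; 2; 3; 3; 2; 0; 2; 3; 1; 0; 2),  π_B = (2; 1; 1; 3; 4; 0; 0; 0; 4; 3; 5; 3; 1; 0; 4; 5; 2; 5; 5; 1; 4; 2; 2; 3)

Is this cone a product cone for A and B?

Answer: VALID PRODUCT

Trace:
|A|·|B| = 4·6 = 24;  |P| = 24
Check the pairing map k ↦ (π_A(k), π_B(k)):
  0 : (2,2)
  1 : (0,1)
  2 : (1,1)
  3 : (3,3)
  4 : (1,4)
  5 : (2,0)
  6 : (3,0)
  7 : (0,0)
  8 : (0,4)
  9 : (1,3)
  10 : (1,5)
  11 : (0,3)
  12 : (3,1)
  13 : (1,0)
  14 : (2,4)
  15 : (3,5)
  16 : (3,2)
  17 : (2,5)
  18 : (0,5)
  19 : (2,1)
  20 : (3,4)
  21 : (1,2)
  22 : (0,2)
  23 : (2,3)
distinct pairs in image: 24 / 24 needed
  → bijection onto A×B; projections well-typed.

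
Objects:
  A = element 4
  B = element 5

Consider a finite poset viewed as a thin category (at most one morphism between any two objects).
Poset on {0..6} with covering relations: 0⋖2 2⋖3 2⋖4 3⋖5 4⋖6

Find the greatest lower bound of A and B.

{x : x≤A ∧ x≤B} = {0,2}  (A=4, B=5)
  0 ≤ 2
  2 ≤ 2
glb = 2

Answer: A∧B = 2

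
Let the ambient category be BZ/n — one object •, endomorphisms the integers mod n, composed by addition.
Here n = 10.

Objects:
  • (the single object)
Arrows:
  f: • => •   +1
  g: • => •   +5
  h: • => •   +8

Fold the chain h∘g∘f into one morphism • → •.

  0 +1≡1 +5≡6 +8≡4  (mod 10)
⟦path⟧: +4

Answer: +4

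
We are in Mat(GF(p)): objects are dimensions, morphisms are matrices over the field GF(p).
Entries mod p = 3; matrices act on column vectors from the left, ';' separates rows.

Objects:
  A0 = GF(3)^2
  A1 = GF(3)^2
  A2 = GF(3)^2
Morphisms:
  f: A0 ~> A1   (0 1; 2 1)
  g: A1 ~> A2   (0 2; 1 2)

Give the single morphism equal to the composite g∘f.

  e0=(1,0) f~>(0,2) g~>(1,1)
  e1=(0,1) f~>(1,1) g~>(2,0)
result: (1 2; 1 0)

Answer: (1 2; 1 0)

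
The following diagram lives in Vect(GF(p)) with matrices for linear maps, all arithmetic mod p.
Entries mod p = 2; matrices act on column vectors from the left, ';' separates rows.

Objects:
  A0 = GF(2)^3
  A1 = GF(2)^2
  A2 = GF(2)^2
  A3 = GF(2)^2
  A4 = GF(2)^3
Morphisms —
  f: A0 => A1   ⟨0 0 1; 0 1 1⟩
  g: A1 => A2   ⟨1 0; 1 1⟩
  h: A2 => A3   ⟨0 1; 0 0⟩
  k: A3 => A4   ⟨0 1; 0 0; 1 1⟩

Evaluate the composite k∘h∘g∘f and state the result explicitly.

  e0=⟨1,0,0⟩ f=>⟨0,0⟩ g=>⟨0,0⟩ h=>⟨0,0⟩ k=>⟨0,0,0⟩
  e1=⟨0,1,0⟩ f=>⟨0,1⟩ g=>⟨0,1⟩ h=>⟨1,0⟩ k=>⟨0,0,1⟩
  e2=⟨0,0,1⟩ f=>⟨1,1⟩ g=>⟨1,0⟩ h=>⟨0,0⟩ k=>⟨0,0,0⟩
composite: ⟨0 0 0; 0 0 0; 0 1 0⟩

Answer: ⟨0 0 0; 0 0 0; 0 1 0⟩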